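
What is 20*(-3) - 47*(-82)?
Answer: 3794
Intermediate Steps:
20*(-3) - 47*(-82) = -60 + 3854 = 3794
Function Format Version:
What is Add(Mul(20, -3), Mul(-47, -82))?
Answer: 3794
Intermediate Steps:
Add(Mul(20, -3), Mul(-47, -82)) = Add(-60, 3854) = 3794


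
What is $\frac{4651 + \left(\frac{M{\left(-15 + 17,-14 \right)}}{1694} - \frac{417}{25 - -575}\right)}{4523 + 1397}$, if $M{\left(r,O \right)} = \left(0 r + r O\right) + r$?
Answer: $\frac{787759067}{1002848000} \approx 0.78552$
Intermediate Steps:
$M{\left(r,O \right)} = r + O r$ ($M{\left(r,O \right)} = \left(0 + O r\right) + r = O r + r = r + O r$)
$\frac{4651 + \left(\frac{M{\left(-15 + 17,-14 \right)}}{1694} - \frac{417}{25 - -575}\right)}{4523 + 1397} = \frac{4651 + \left(\frac{\left(-15 + 17\right) \left(1 - 14\right)}{1694} - \frac{417}{25 - -575}\right)}{4523 + 1397} = \frac{4651 + \left(2 \left(-13\right) \frac{1}{1694} - \frac{417}{25 + 575}\right)}{5920} = \left(4651 - \left(\frac{13}{847} + \frac{417}{600}\right)\right) \frac{1}{5920} = \left(4651 - \frac{120333}{169400}\right) \frac{1}{5920} = \frac{787759067}{169400} \cdot \frac{1}{5920} = \frac{787759067}{1002848000}$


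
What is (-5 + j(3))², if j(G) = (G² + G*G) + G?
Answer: 256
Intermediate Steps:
j(G) = G + 2*G² (j(G) = (G² + G²) + G = 2*G² + G = G + 2*G²)
(-5 + j(3))² = (-5 + 3*(1 + 2*3))² = (-5 + 3*(1 + 6))² = (-5 + 3*7)² = (-5 + 21)² = 16² = 256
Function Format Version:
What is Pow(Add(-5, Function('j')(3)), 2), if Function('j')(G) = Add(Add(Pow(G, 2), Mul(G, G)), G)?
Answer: 256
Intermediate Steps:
Function('j')(G) = Add(G, Mul(2, Pow(G, 2))) (Function('j')(G) = Add(Add(Pow(G, 2), Pow(G, 2)), G) = Add(Mul(2, Pow(G, 2)), G) = Add(G, Mul(2, Pow(G, 2))))
Pow(Add(-5, Function('j')(3)), 2) = Pow(Add(-5, Mul(3, Add(1, Mul(2, 3)))), 2) = Pow(Add(-5, Mul(3, Add(1, 6))), 2) = Pow(Add(-5, Mul(3, 7)), 2) = Pow(Add(-5, 21), 2) = Pow(16, 2) = 256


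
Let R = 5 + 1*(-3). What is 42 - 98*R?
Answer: -154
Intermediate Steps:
R = 2 (R = 5 - 3 = 2)
42 - 98*R = 42 - 98*2 = 42 - 196 = -154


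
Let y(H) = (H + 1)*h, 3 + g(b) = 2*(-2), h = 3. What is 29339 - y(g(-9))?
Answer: 29357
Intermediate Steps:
g(b) = -7 (g(b) = -3 + 2*(-2) = -3 - 4 = -7)
y(H) = 3 + 3*H (y(H) = (H + 1)*3 = (1 + H)*3 = 3 + 3*H)
29339 - y(g(-9)) = 29339 - (3 + 3*(-7)) = 29339 - (3 - 21) = 29339 - 1*(-18) = 29339 + 18 = 29357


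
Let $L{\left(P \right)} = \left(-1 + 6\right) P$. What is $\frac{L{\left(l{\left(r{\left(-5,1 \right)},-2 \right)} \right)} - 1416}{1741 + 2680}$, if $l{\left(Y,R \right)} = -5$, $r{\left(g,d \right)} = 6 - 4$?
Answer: $- \frac{1441}{4421} \approx -0.32594$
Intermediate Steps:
$r{\left(g,d \right)} = 2$
$L{\left(P \right)} = 5 P$
$\frac{L{\left(l{\left(r{\left(-5,1 \right)},-2 \right)} \right)} - 1416}{1741 + 2680} = \frac{5 \left(-5\right) - 1416}{1741 + 2680} = \frac{-25 - 1416}{4421} = \left(-1441\right) \frac{1}{4421} = - \frac{1441}{4421}$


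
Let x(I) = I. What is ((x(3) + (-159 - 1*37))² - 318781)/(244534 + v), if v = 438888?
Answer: -140766/341711 ≈ -0.41194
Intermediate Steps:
((x(3) + (-159 - 1*37))² - 318781)/(244534 + v) = ((3 + (-159 - 1*37))² - 318781)/(244534 + 438888) = ((3 + (-159 - 37))² - 318781)/683422 = ((3 - 196)² - 318781)*(1/683422) = ((-193)² - 318781)*(1/683422) = (37249 - 318781)*(1/683422) = -281532*1/683422 = -140766/341711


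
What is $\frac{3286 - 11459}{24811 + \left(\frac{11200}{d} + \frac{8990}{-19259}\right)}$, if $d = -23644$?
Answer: $- \frac{930413903177}{2824375909549} \approx -0.32942$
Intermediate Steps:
$\frac{3286 - 11459}{24811 + \left(\frac{11200}{d} + \frac{8990}{-19259}\right)} = \frac{3286 - 11459}{24811 + \left(\frac{11200}{-23644} + \frac{8990}{-19259}\right)} = - \frac{8173}{24811 + \left(11200 \left(- \frac{1}{23644}\right) + 8990 \left(- \frac{1}{19259}\right)\right)} = - \frac{8173}{24811 - \frac{107065090}{113839949}} = - \frac{8173}{\frac{2824375909549}{113839949}} = \left(-8173\right) \frac{113839949}{2824375909549} = - \frac{930413903177}{2824375909549}$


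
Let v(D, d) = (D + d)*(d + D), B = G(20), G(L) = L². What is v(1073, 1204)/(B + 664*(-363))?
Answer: -5184729/240632 ≈ -21.546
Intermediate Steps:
B = 400 (B = 20² = 400)
v(D, d) = (D + d)² (v(D, d) = (D + d)*(D + d) = (D + d)²)
v(1073, 1204)/(B + 664*(-363)) = (1073 + 1204)²/(400 + 664*(-363)) = 2277²/(400 - 241032) = 5184729/(-240632) = 5184729*(-1/240632) = -5184729/240632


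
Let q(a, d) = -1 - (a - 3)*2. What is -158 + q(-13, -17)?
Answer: -127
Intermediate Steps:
q(a, d) = 5 - 2*a (q(a, d) = -1 - (-3 + a)*2 = -1 - (-6 + 2*a) = -1 + (6 - 2*a) = 5 - 2*a)
-158 + q(-13, -17) = -158 + (5 - 2*(-13)) = -158 + (5 + 26) = -158 + 31 = -127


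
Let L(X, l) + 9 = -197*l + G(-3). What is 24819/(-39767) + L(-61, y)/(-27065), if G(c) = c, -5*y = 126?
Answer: -4343341629/5381469275 ≈ -0.80709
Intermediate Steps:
y = -126/5 (y = -1/5*126 = -126/5 ≈ -25.200)
L(X, l) = -12 - 197*l (L(X, l) = -9 + (-197*l - 3) = -9 + (-3 - 197*l) = -12 - 197*l)
24819/(-39767) + L(-61, y)/(-27065) = 24819/(-39767) + (-12 - 197*(-126/5))/(-27065) = 24819*(-1/39767) + (-12 + 24822/5)*(-1/27065) = -24819/39767 + (24762/5)*(-1/27065) = -24819/39767 - 24762/135325 = -4343341629/5381469275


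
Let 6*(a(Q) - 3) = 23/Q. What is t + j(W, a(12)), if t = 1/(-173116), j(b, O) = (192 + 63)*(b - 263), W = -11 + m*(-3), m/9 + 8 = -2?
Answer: -176578321/173116 ≈ -1020.0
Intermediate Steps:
m = -90 (m = -72 + 9*(-2) = -72 - 18 = -90)
W = 259 (W = -11 - 90*(-3) = -11 + 270 = 259)
a(Q) = 3 + 23/(6*Q) (a(Q) = 3 + (23/Q)/6 = 3 + 23/(6*Q))
j(b, O) = -67065 + 255*b (j(b, O) = 255*(-263 + b) = -67065 + 255*b)
t = -1/173116 ≈ -5.7765e-6
t + j(W, a(12)) = -1/173116 + (-67065 + 255*259) = -1/173116 + (-67065 + 66045) = -1/173116 - 1020 = -176578321/173116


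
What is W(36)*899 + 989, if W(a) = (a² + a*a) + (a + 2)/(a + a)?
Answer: 83940173/36 ≈ 2.3317e+6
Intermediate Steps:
W(a) = 2*a² + (2 + a)/(2*a) (W(a) = (a² + a²) + (2 + a)/((2*a)) = 2*a² + (2 + a)*(1/(2*a)) = 2*a² + (2 + a)/(2*a))
W(36)*899 + 989 = ((½)*(2 + 36 + 4*36³)/36)*899 + 989 = ((½)*(1/36)*(2 + 36 + 4*46656))*899 + 989 = ((½)*(1/36)*(2 + 36 + 186624))*899 + 989 = ((½)*(1/36)*186662)*899 + 989 = (93331/36)*899 + 989 = 83904569/36 + 989 = 83940173/36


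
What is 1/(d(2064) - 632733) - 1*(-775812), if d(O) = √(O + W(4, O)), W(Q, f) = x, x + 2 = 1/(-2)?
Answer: 621194293302056994/800702094455 - √8246/800702094455 ≈ 7.7581e+5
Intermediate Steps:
x = -5/2 (x = -2 + 1/(-2) = -2 - ½ = -5/2 ≈ -2.5000)
W(Q, f) = -5/2
d(O) = √(-5/2 + O) (d(O) = √(O - 5/2) = √(-5/2 + O))
1/(d(2064) - 632733) - 1*(-775812) = 1/(√(-10 + 4*2064)/2 - 632733) - 1*(-775812) = 1/(√(-10 + 8256)/2 - 632733) + 775812 = 1/(√8246/2 - 632733) + 775812 = 1/(-632733 + √8246/2) + 775812 = 775812 + 1/(-632733 + √8246/2)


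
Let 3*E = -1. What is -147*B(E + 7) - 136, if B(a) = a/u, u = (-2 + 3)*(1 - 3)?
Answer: 354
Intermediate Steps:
E = -1/3 (E = (1/3)*(-1) = -1/3 ≈ -0.33333)
u = -2 (u = 1*(-2) = -2)
B(a) = -a/2 (B(a) = a/(-2) = a*(-1/2) = -a/2)
-147*B(E + 7) - 136 = -(-147)*(-1/3 + 7)/2 - 136 = -(-147)*20/(2*3) - 136 = -147*(-10/3) - 136 = 490 - 136 = 354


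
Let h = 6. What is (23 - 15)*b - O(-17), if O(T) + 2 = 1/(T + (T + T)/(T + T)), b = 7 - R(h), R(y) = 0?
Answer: 929/16 ≈ 58.063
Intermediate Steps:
b = 7 (b = 7 - 1*0 = 7 + 0 = 7)
O(T) = -2 + 1/(1 + T) (O(T) = -2 + 1/(T + (T + T)/(T + T)) = -2 + 1/(T + (2*T)/((2*T))) = -2 + 1/(T + (2*T)*(1/(2*T))) = -2 + 1/(T + 1) = -2 + 1/(1 + T))
(23 - 15)*b - O(-17) = (23 - 15)*7 - (-1 - 2*(-17))/(1 - 17) = 8*7 - (-1 + 34)/(-16) = 56 - (-1)*33/16 = 56 - 1*(-33/16) = 56 + 33/16 = 929/16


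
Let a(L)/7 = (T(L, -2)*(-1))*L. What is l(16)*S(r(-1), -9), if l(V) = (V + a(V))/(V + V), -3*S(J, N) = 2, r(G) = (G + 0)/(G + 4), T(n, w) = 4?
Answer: 9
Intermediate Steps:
r(G) = G/(4 + G)
a(L) = -28*L (a(L) = 7*((4*(-1))*L) = 7*(-4*L) = -28*L)
S(J, N) = -2/3 (S(J, N) = -1/3*2 = -2/3)
l(V) = -27/2 (l(V) = (V - 28*V)/(V + V) = (-27*V)/((2*V)) = (-27*V)*(1/(2*V)) = -27/2)
l(16)*S(r(-1), -9) = -27/2*(-2/3) = 9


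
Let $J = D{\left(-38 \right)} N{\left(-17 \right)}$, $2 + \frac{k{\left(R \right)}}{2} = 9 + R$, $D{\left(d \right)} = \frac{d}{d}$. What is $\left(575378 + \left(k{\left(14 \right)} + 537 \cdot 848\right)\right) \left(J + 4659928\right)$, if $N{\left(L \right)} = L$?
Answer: $4803417619156$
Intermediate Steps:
$D{\left(d \right)} = 1$
$k{\left(R \right)} = 14 + 2 R$ ($k{\left(R \right)} = -4 + 2 \left(9 + R\right) = -4 + \left(18 + 2 R\right) = 14 + 2 R$)
$J = -17$ ($J = 1 \left(-17\right) = -17$)
$\left(575378 + \left(k{\left(14 \right)} + 537 \cdot 848\right)\right) \left(J + 4659928\right) = \left(575378 + \left(\left(14 + 2 \cdot 14\right) + 537 \cdot 848\right)\right) \left(-17 + 4659928\right) = \left(575378 + \left(\left(14 + 28\right) + 455376\right)\right) 4659911 = \left(575378 + \left(42 + 455376\right)\right) 4659911 = \left(575378 + 455418\right) 4659911 = 1030796 \cdot 4659911 = 4803417619156$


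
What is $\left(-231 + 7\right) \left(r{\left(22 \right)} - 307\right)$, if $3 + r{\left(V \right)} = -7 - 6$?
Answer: $72352$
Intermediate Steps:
$r{\left(V \right)} = -16$ ($r{\left(V \right)} = -3 - 13 = -16$)
$\left(-231 + 7\right) \left(r{\left(22 \right)} - 307\right) = \left(-231 + 7\right) \left(-16 - 307\right) = \left(-224\right) \left(-323\right) = 72352$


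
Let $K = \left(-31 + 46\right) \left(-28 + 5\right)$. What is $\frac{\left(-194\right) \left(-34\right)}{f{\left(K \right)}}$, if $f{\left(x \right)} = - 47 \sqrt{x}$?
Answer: $\frac{6596 i \sqrt{345}}{16215} \approx 7.5557 i$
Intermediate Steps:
$K = -345$ ($K = 15 \left(-23\right) = -345$)
$\frac{\left(-194\right) \left(-34\right)}{f{\left(K \right)}} = \frac{\left(-194\right) \left(-34\right)}{\left(-47\right) \sqrt{-345}} = \frac{6596}{\left(-47\right) i \sqrt{345}} = 6596 \frac{i \sqrt{345}}{16215} = \frac{6596 i \sqrt{345}}{16215}$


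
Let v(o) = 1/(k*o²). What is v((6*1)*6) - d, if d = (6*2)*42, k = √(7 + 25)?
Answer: -504 + √2/10368 ≈ -504.00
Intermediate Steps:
k = 4*√2 (k = √32 = 4*√2 ≈ 5.6569)
v(o) = √2/(8*o²) (v(o) = 1/((4*√2)*o²) = 1/(4*√2*o²) = √2/(8*o²))
d = 504 (d = 12*42 = 504)
v((6*1)*6) - d = √2/(8*((6*1)*6)²) - 1*504 = √2/(8*(6*6)²) - 504 = (⅛)*√2/36² - 504 = (⅛)*√2*(1/1296) - 504 = √2/10368 - 504 = -504 + √2/10368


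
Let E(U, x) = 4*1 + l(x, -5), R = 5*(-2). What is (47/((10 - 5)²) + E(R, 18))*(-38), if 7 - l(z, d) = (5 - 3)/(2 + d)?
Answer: -38608/75 ≈ -514.77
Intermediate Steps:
R = -10
l(z, d) = 7 - 2/(2 + d) (l(z, d) = 7 - (5 - 3)/(2 + d) = 7 - 2/(2 + d))
E(U, x) = 35/3 (E(U, x) = 4*1 + (12 + 7*(-5))/(2 - 5) = 4 + (12 - 35)/(-3) = 4 - ⅓*(-23) = 4 + 23/3 = 35/3)
(47/((10 - 5)²) + E(R, 18))*(-38) = (47/((10 - 5)²) + 35/3)*(-38) = (47/(5²) + 35/3)*(-38) = (47/25 + 35/3)*(-38) = (1016/75)*(-38) = -38608/75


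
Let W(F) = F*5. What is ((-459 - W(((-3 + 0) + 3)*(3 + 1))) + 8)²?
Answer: 203401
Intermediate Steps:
W(F) = 5*F
((-459 - W(((-3 + 0) + 3)*(3 + 1))) + 8)² = ((-459 - 5*((-3 + 0) + 3)*(3 + 1)) + 8)² = ((-459 - 5*(-3 + 3)*4) + 8)² = ((-459 - 5*0*4) + 8)² = ((-459 - 5*0) + 8)² = ((-459 - 1*0) + 8)² = ((-459 + 0) + 8)² = (-459 + 8)² = (-451)² = 203401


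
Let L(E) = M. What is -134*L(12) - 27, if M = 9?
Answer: -1233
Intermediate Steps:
L(E) = 9
-134*L(12) - 27 = -134*9 - 27 = -1206 - 27 = -1233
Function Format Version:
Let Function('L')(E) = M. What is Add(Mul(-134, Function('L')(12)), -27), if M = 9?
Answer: -1233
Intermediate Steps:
Function('L')(E) = 9
Add(Mul(-134, Function('L')(12)), -27) = Add(Mul(-134, 9), -27) = Add(-1206, -27) = -1233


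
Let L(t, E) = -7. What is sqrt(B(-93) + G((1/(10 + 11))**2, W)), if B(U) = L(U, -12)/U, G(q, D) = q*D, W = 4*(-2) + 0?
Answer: sqrt(24211)/651 ≈ 0.23902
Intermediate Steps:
W = -8 (W = -8 + 0 = -8)
G(q, D) = D*q
B(U) = -7/U
sqrt(B(-93) + G((1/(10 + 11))**2, W)) = sqrt(-7/(-93) - 8/(10 + 11)**2) = sqrt(-7*(-1/93) - 8*(1/21)**2) = sqrt(7/93 - 8*(1/21)**2) = sqrt(7/93 - 8*1/441) = sqrt(7/93 - 8/441) = sqrt(781/13671) = sqrt(24211)/651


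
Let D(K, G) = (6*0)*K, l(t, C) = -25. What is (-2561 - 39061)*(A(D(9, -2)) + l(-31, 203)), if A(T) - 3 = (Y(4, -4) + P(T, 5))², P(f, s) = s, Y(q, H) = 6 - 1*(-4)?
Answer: -8449266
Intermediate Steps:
Y(q, H) = 10 (Y(q, H) = 6 + 4 = 10)
D(K, G) = 0 (D(K, G) = 0*K = 0)
A(T) = 228 (A(T) = 3 + (10 + 5)² = 3 + 15² = 3 + 225 = 228)
(-2561 - 39061)*(A(D(9, -2)) + l(-31, 203)) = (-2561 - 39061)*(228 - 25) = -41622*203 = -8449266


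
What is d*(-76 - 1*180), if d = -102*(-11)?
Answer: -287232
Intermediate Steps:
d = 1122
d*(-76 - 1*180) = 1122*(-76 - 1*180) = 1122*(-76 - 180) = 1122*(-256) = -287232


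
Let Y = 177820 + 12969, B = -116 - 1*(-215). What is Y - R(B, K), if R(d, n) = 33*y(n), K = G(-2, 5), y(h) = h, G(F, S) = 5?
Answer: 190624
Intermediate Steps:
K = 5
B = 99 (B = -116 + 215 = 99)
R(d, n) = 33*n
Y = 190789
Y - R(B, K) = 190789 - 33*5 = 190789 - 1*165 = 190789 - 165 = 190624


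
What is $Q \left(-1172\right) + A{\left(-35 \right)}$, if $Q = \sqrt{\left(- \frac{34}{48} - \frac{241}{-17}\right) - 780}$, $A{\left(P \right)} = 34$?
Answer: $34 - \frac{293 i \sqrt{31899990}}{51} \approx 34.0 - 32448.0 i$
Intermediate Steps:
$Q = \frac{i \sqrt{31899990}}{204}$ ($Q = \sqrt{\left(\left(-34\right) \frac{1}{48} - - \frac{241}{17}\right) - 780} = \sqrt{\left(- \frac{17}{24} + \frac{241}{17}\right) - 780} = \sqrt{\frac{5495}{408} - 780} = \sqrt{- \frac{312745}{408}} = \frac{i \sqrt{31899990}}{204} \approx 27.686 i$)
$Q \left(-1172\right) + A{\left(-35 \right)} = \frac{i \sqrt{31899990}}{204} \left(-1172\right) + 34 = - \frac{293 i \sqrt{31899990}}{51} + 34 = 34 - \frac{293 i \sqrt{31899990}}{51}$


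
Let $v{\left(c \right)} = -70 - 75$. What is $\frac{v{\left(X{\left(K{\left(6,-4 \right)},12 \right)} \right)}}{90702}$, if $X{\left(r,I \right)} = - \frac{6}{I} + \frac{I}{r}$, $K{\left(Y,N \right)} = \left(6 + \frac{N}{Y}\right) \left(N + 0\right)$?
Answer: $- \frac{145}{90702} \approx -0.0015986$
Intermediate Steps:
$K{\left(Y,N \right)} = N \left(6 + \frac{N}{Y}\right)$ ($K{\left(Y,N \right)} = \left(6 + \frac{N}{Y}\right) N = N \left(6 + \frac{N}{Y}\right)$)
$v{\left(c \right)} = -145$ ($v{\left(c \right)} = -70 - 75 = -145$)
$\frac{v{\left(X{\left(K{\left(6,-4 \right)},12 \right)} \right)}}{90702} = - \frac{145}{90702}$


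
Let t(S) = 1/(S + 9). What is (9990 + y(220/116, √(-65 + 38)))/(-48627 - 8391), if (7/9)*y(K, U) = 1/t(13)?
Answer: -11688/66521 ≈ -0.17570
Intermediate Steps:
t(S) = 1/(9 + S)
y(K, U) = 198/7 (y(K, U) = 9/(7*(1/(9 + 13))) = 9/(7*(1/22)) = (9/7)*22 = 198/7)
(9990 + y(220/116, √(-65 + 38)))/(-48627 - 8391) = (9990 + 198/7)/(-48627 - 8391) = (70128/7)/(-57018) = (70128/7)*(-1/57018) = -11688/66521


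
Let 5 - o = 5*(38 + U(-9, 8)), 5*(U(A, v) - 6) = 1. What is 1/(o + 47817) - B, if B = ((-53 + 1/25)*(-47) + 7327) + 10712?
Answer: -24428975978/1190025 ≈ -20528.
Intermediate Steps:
U(A, v) = 31/5 (U(A, v) = 6 + (⅕)*1 = 6 + ⅕ = 31/5)
o = -216 (o = 5 - 5*(38 + 31/5) = 5 - 5*221/5 = 5 - 1*221 = 5 - 221 = -216)
B = 513203/25 (B = ((-53 + 1/25)*(-47) + 7327) + 10712 = (-1324/25*(-47) + 7327) + 10712 = (62228/25 + 7327) + 10712 = 245403/25 + 10712 = 513203/25 ≈ 20528.)
1/(o + 47817) - B = 1/(-216 + 47817) - 1*513203/25 = 1/47601 - 513203/25 = -24428975978/1190025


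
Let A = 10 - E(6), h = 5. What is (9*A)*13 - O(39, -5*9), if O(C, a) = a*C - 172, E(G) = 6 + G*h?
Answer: -1115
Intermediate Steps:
E(G) = 6 + 5*G (E(G) = 6 + G*5 = 6 + 5*G)
A = -26 (A = 10 - (6 + 5*6) = 10 - (6 + 30) = 10 - 1*36 = 10 - 36 = -26)
O(C, a) = -172 + C*a (O(C, a) = C*a - 172 = -172 + C*a)
(9*A)*13 - O(39, -5*9) = (9*(-26))*13 - (-172 + 39*(-5*9)) = -234*13 - (-172 + 39*(-45)) = -3042 - (-172 - 1755) = -3042 - 1*(-1927) = -3042 + 1927 = -1115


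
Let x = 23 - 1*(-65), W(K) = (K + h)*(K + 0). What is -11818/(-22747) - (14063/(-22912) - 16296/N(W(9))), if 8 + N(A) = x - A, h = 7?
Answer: -132114605019/521179264 ≈ -253.49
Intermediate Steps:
W(K) = K*(7 + K) (W(K) = (K + 7)*(K + 0) = (7 + K)*K = K*(7 + K))
x = 88 (x = 23 + 65 = 88)
N(A) = 80 - A (N(A) = -8 + (88 - A) = 80 - A)
-11818/(-22747) - (14063/(-22912) - 16296/N(W(9))) = -11818/(-22747) - (14063/(-22912) - 16296/(80 - 9*(7 + 9))) = -11818*(-1/22747) - (14063*(-1/22912) - 16296/(80 - 9*16)) = 11818/22747 - (-14063/22912 - 16296/(80 - 1*144)) = 11818/22747 - (-14063/22912 - 16296/(80 - 144)) = 11818/22747 - (-14063/22912 - 16296/(-64)) = 11818/22747 - (-14063/22912 - 16296*(-1/64)) = 11818/22747 - (-14063/22912 + 2037/8) = 11818/22747 - 1*5819905/22912 = 11818/22747 - 5819905/22912 = -132114605019/521179264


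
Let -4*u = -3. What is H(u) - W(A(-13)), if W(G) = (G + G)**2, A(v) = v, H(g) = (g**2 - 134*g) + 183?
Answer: -9487/16 ≈ -592.94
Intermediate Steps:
u = 3/4 (u = -1/4*(-3) = 3/4 ≈ 0.75000)
H(g) = 183 + g**2 - 134*g
W(G) = 4*G**2 (W(G) = (2*G)**2 = 4*G**2)
H(u) - W(A(-13)) = (183 + (3/4)**2 - 134*3/4) - 4*(-13)**2 = (183 + 9/16 - 201/2) - 4*169 = 1329/16 - 1*676 = 1329/16 - 676 = -9487/16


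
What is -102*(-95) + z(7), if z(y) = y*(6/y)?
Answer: 9696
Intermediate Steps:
z(y) = 6
-102*(-95) + z(7) = -102*(-95) + 6 = 9690 + 6 = 9696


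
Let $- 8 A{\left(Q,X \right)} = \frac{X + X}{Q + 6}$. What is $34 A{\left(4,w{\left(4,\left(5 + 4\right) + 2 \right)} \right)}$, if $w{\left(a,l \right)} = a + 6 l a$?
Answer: $- \frac{1139}{5} \approx -227.8$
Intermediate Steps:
$w{\left(a,l \right)} = a + 6 a l$
$A{\left(Q,X \right)} = - \frac{X}{4 \left(6 + Q\right)}$ ($A{\left(Q,X \right)} = - \frac{\left(X + X\right) \frac{1}{Q + 6}}{8} = - \frac{2 X \frac{1}{6 + Q}}{8} = - \frac{X}{4 \left(6 + Q\right)}$)
$34 A{\left(4,w{\left(4,\left(5 + 4\right) + 2 \right)} \right)} = 34 \left(- \frac{4 \left(1 + 6 \left(\left(5 + 4\right) + 2\right)\right)}{24 + 4 \cdot 4}\right) = 34 \left(- \frac{4 \left(1 + 6 \left(9 + 2\right)\right)}{24 + 16}\right) = 34 \left(- \frac{4 \left(1 + 6 \cdot 11\right)}{40}\right) = 34 \left(\left(-1\right) 4 \left(1 + 66\right) \frac{1}{40}\right) = 34 \left(\left(-1\right) 4 \cdot 67 \cdot \frac{1}{40}\right) = 34 \left(\left(-1\right) 268 \cdot \frac{1}{40}\right) = 34 \left(- \frac{67}{10}\right) = - \frac{1139}{5}$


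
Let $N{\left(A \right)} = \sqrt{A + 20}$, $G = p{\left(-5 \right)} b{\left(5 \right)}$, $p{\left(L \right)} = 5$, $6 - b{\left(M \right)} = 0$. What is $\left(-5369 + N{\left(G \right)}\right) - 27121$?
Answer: $-32490 + 5 \sqrt{2} \approx -32483.0$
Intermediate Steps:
$b{\left(M \right)} = 6$ ($b{\left(M \right)} = 6 - 0 = 6 + 0 = 6$)
$G = 30$ ($G = 5 \cdot 6 = 30$)
$N{\left(A \right)} = \sqrt{20 + A}$
$\left(-5369 + N{\left(G \right)}\right) - 27121 = \left(-5369 + \sqrt{20 + 30}\right) - 27121 = \left(-5369 + \sqrt{50}\right) - 27121 = \left(-5369 + 5 \sqrt{2}\right) - 27121 = -32490 + 5 \sqrt{2}$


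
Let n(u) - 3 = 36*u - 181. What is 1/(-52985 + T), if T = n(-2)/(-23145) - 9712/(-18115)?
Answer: -83854335/4442976077377 ≈ -1.8873e-5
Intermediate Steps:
n(u) = -178 + 36*u (n(u) = 3 + (36*u - 181) = 3 + (-181 + 36*u) = -178 + 36*u)
T = 45862598/83854335 (T = (-178 + 36*(-2))/(-23145) - 9712/(-18115) = (-178 - 72)*(-1/23145) - 9712*(-1/18115) = -250*(-1/23145) + 9712/18115 = 50/4629 + 9712/18115 = 45862598/83854335 ≈ 0.54693)
1/(-52985 + T) = 1/(-52985 + 45862598/83854335) = 1/(-4442976077377/83854335) = -83854335/4442976077377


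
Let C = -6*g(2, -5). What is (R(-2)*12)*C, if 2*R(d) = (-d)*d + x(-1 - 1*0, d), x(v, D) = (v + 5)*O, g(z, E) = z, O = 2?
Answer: -288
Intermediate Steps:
x(v, D) = 10 + 2*v (x(v, D) = (v + 5)*2 = (5 + v)*2 = 10 + 2*v)
R(d) = 4 - d²/2 (R(d) = ((-d)*d + (10 + 2*(-1 - 1*0)))/2 = (-d² + (10 + 2*(-1 + 0)))/2 = (-d² + (10 + 2*(-1)))/2 = (-d² + (10 - 2))/2 = (-d² + 8)/2 = (8 - d²)/2 = 4 - d²/2)
C = -12 (C = -6*2 = -12)
(R(-2)*12)*C = ((4 - ½*(-2)²)*12)*(-12) = ((4 - ½*4)*12)*(-12) = ((4 - 2)*12)*(-12) = (2*12)*(-12) = 24*(-12) = -288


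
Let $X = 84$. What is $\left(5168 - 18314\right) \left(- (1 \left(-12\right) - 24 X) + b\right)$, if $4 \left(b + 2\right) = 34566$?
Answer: $-140234955$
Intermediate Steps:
$b = \frac{17279}{2}$ ($b = -2 + \frac{1}{4} \cdot 34566 = -2 + \frac{17283}{2} = \frac{17279}{2} \approx 8639.5$)
$\left(5168 - 18314\right) \left(- (1 \left(-12\right) - 24 X) + b\right) = \left(5168 - 18314\right) \left(- (1 \left(-12\right) - 2016) + \frac{17279}{2}\right) = - 13146 \left(- (-12 - 2016) + \frac{17279}{2}\right) = - 13146 \left(\left(-1\right) \left(-2028\right) + \frac{17279}{2}\right) = - 13146 \left(2028 + \frac{17279}{2}\right) = \left(-13146\right) \frac{21335}{2} = -140234955$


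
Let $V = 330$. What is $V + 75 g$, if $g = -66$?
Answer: $-4620$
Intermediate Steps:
$V + 75 g = 330 + 75 \left(-66\right) = 330 - 4950 = -4620$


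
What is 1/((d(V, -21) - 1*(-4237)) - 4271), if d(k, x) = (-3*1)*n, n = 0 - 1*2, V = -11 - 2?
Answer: -1/28 ≈ -0.035714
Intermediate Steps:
V = -13
n = -2 (n = 0 - 2 = -2)
d(k, x) = 6 (d(k, x) = -3*1*(-2) = -3*(-2) = 6)
1/((d(V, -21) - 1*(-4237)) - 4271) = 1/((6 - 1*(-4237)) - 4271) = 1/((6 + 4237) - 4271) = 1/(4243 - 4271) = 1/(-28) = -1/28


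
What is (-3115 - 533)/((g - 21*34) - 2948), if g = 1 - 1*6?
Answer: 192/193 ≈ 0.99482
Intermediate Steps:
g = -5 (g = 1 - 6 = -5)
(-3115 - 533)/((g - 21*34) - 2948) = (-3115 - 533)/((-5 - 21*34) - 2948) = -3648/((-5 - 714) - 2948) = -3648/(-719 - 2948) = -3648/(-3667) = -3648*(-1/3667) = 192/193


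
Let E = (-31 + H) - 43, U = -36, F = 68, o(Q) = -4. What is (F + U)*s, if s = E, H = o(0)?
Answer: -2496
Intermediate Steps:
H = -4
E = -78 (E = (-31 - 4) - 43 = -35 - 43 = -78)
s = -78
(F + U)*s = (68 - 36)*(-78) = 32*(-78) = -2496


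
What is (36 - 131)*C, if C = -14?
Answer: 1330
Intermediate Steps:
(36 - 131)*C = (36 - 131)*(-14) = -95*(-14) = 1330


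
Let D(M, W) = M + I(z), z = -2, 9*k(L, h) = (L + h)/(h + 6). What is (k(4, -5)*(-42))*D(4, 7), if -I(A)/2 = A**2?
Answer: -56/3 ≈ -18.667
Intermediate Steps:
k(L, h) = (L + h)/(9*(6 + h)) (k(L, h) = ((L + h)/(h + 6))/9 = ((L + h)/(6 + h))/9 = (L + h)/(9*(6 + h)))
I(A) = -2*A**2
D(M, W) = -8 + M (D(M, W) = M - 2*(-2)**2 = M - 2*4 = M - 8 = -8 + M)
(k(4, -5)*(-42))*D(4, 7) = (((4 - 5)/(9*(6 - 5)))*(-42))*(-8 + 4) = (((1/9)*(-1)/1)*(-42))*(-4) = (((1/9)*1*(-1))*(-42))*(-4) = -1/9*(-42)*(-4) = (14/3)*(-4) = -56/3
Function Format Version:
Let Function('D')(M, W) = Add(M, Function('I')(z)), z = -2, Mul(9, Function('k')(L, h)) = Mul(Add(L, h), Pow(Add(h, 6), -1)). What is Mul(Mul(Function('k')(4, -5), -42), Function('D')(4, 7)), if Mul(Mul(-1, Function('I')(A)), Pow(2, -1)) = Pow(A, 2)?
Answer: Rational(-56, 3) ≈ -18.667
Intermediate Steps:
Function('k')(L, h) = Mul(Rational(1, 9), Pow(Add(6, h), -1), Add(L, h)) (Function('k')(L, h) = Mul(Rational(1, 9), Mul(Add(L, h), Pow(Add(h, 6), -1))) = Mul(Rational(1, 9), Mul(Add(L, h), Pow(Add(6, h), -1))) = Mul(Rational(1, 9), Mul(Pow(Add(6, h), -1), Add(L, h))) = Mul(Rational(1, 9), Pow(Add(6, h), -1), Add(L, h)))
Function('I')(A) = Mul(-2, Pow(A, 2))
Function('D')(M, W) = Add(-8, M) (Function('D')(M, W) = Add(M, Mul(-2, Pow(-2, 2))) = Add(M, Mul(-2, 4)) = Add(M, -8) = Add(-8, M))
Mul(Mul(Function('k')(4, -5), -42), Function('D')(4, 7)) = Mul(Mul(Mul(Rational(1, 9), Pow(Add(6, -5), -1), Add(4, -5)), -42), Add(-8, 4)) = Mul(Mul(Mul(Rational(1, 9), Pow(1, -1), -1), -42), -4) = Mul(Mul(Mul(Rational(1, 9), 1, -1), -42), -4) = Mul(Mul(Rational(-1, 9), -42), -4) = Mul(Rational(14, 3), -4) = Rational(-56, 3)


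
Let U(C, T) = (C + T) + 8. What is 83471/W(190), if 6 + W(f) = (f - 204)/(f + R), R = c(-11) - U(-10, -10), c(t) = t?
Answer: -15942961/1160 ≈ -13744.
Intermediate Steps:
U(C, T) = 8 + C + T
R = 1 (R = -11 - (8 - 10 - 10) = -11 - 1*(-12) = -11 + 12 = 1)
W(f) = -6 + (-204 + f)/(1 + f) (W(f) = -6 + (f - 204)/(f + 1) = -6 + (-204 + f)/(1 + f))
83471/W(190) = 83471/((5*(-42 - 1*190)/(1 + 190))) = 83471/((5*(-42 - 190)/191)) = 83471/((5*(1/191)*(-232))) = 83471/(-1160/191) = 83471*(-191/1160) = -15942961/1160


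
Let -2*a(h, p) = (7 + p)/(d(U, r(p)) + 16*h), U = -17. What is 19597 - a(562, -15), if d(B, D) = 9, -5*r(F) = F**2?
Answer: 176392593/9001 ≈ 19597.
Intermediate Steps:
r(F) = -F**2/5
a(h, p) = -(7 + p)/(2*(9 + 16*h))
19597 - a(562, -15) = 19597 - (-7 - 1*(-15))/(2*(9 + 16*562)) = 19597 - (-7 + 15)/(2*(9 + 8992)) = 19597 - 8/(2*9001) = 19597 - 1*4/9001 = 19597 - 4/9001 = 176392593/9001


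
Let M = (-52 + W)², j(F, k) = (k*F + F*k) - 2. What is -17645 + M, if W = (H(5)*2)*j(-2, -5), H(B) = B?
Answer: -1261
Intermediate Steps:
j(F, k) = -2 + 2*F*k (j(F, k) = (F*k + F*k) - 2 = 2*F*k - 2 = -2 + 2*F*k)
W = 180 (W = (5*2)*(-2 + 2*(-2)*(-5)) = 10*(-2 + 20) = 10*18 = 180)
M = 16384 (M = (-52 + 180)² = 128² = 16384)
-17645 + M = -17645 + 16384 = -1261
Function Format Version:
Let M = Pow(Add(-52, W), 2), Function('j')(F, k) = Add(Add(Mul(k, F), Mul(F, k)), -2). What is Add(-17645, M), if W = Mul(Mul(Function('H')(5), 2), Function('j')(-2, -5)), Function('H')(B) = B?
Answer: -1261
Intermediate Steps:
Function('j')(F, k) = Add(-2, Mul(2, F, k)) (Function('j')(F, k) = Add(Add(Mul(F, k), Mul(F, k)), -2) = Add(Mul(2, F, k), -2) = Add(-2, Mul(2, F, k)))
W = 180 (W = Mul(Mul(5, 2), Add(-2, Mul(2, -2, -5))) = Mul(10, Add(-2, 20)) = Mul(10, 18) = 180)
M = 16384 (M = Pow(Add(-52, 180), 2) = Pow(128, 2) = 16384)
Add(-17645, M) = Add(-17645, 16384) = -1261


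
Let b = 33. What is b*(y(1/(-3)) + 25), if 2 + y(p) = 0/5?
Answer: 759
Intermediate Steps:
y(p) = -2 (y(p) = -2 + 0/5 = -2 + 0*(⅕) = -2 + 0 = -2)
b*(y(1/(-3)) + 25) = 33*(-2 + 25) = 33*23 = 759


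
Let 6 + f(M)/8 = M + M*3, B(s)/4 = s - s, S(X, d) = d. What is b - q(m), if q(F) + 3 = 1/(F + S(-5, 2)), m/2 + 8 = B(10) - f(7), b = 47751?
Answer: 17477965/366 ≈ 47754.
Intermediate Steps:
B(s) = 0 (B(s) = 4*(s - s) = 4*0 = 0)
f(M) = -48 + 32*M (f(M) = -48 + 8*(M + M*3) = -48 + 8*(M + 3*M) = -48 + 8*(4*M) = -48 + 32*M)
m = -368 (m = -16 + 2*(0 - (-48 + 32*7)) = -16 + 2*(0 - (-48 + 224)) = -16 + 2*(0 - 1*176) = -16 + 2*(0 - 176) = -16 + 2*(-176) = -16 - 352 = -368)
q(F) = -3 + 1/(2 + F) (q(F) = -3 + 1/(F + 2) = -3 + 1/(2 + F))
b - q(m) = 47751 - (-5 - 3*(-368))/(2 - 368) = 47751 - (-5 + 1104)/(-366) = 47751 - (-1)*1099/366 = 47751 - 1*(-1099/366) = 47751 + 1099/366 = 17477965/366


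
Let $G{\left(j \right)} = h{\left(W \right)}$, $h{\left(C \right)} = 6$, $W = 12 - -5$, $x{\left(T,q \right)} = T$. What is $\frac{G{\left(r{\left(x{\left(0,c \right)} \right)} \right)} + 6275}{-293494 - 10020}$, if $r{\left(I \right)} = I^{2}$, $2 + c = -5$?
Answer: $- \frac{6281}{303514} \approx -0.020694$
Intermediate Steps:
$c = -7$ ($c = -2 - 5 = -7$)
$W = 17$ ($W = 12 + 5 = 17$)
$G{\left(j \right)} = 6$
$\frac{G{\left(r{\left(x{\left(0,c \right)} \right)} \right)} + 6275}{-293494 - 10020} = \frac{6 + 6275}{-293494 - 10020} = \frac{6281}{-303514} = 6281 \left(- \frac{1}{303514}\right) = - \frac{6281}{303514}$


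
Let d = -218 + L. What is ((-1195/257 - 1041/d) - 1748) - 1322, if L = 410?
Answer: -50661019/16448 ≈ -3080.1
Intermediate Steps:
d = 192 (d = -218 + 410 = 192)
((-1195/257 - 1041/d) - 1748) - 1322 = ((-1195/257 - 1041/192) - 1748) - 1322 = ((-1195*1/257 - 1041*1/192) - 1748) - 1322 = ((-1195/257 - 347/64) - 1748) - 1322 = (-165659/16448 - 1748) - 1322 = -28916763/16448 - 1322 = -50661019/16448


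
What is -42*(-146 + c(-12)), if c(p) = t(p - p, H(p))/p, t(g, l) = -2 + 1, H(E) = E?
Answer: 12257/2 ≈ 6128.5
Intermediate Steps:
t(g, l) = -1
c(p) = -1/p
-42*(-146 + c(-12)) = -42*(-146 - 1/(-12)) = -42*(-146 - 1*(-1/12)) = -42*(-146 + 1/12) = -42*(-1751/12) = 12257/2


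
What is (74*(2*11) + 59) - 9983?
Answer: -8296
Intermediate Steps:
(74*(2*11) + 59) - 9983 = (74*22 + 59) - 9983 = (1628 + 59) - 9983 = 1687 - 9983 = -8296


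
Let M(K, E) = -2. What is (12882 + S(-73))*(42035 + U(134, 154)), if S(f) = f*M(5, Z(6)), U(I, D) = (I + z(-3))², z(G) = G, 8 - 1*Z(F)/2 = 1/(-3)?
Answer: 771205488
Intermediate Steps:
Z(F) = 50/3 (Z(F) = 16 - 2/(-3) = 16 - 2*(-⅓) = 16 + ⅔ = 50/3)
U(I, D) = (-3 + I)² (U(I, D) = (I - 3)² = (-3 + I)²)
S(f) = -2*f (S(f) = f*(-2) = -2*f)
(12882 + S(-73))*(42035 + U(134, 154)) = (12882 - 2*(-73))*(42035 + (-3 + 134)²) = (12882 + 146)*(42035 + 131²) = 13028*(42035 + 17161) = 13028*59196 = 771205488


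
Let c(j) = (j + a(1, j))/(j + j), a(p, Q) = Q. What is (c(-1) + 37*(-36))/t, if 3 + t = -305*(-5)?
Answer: -1331/1522 ≈ -0.87451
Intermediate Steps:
t = 1522 (t = -3 - 305*(-5) = -3 + 1525 = 1522)
c(j) = 1 (c(j) = (j + j)/(j + j) = (2*j)/((2*j)) = (2*j)*(1/(2*j)) = 1)
(c(-1) + 37*(-36))/t = (1 + 37*(-36))/1522 = (1 - 1332)*(1/1522) = -1331*1/1522 = -1331/1522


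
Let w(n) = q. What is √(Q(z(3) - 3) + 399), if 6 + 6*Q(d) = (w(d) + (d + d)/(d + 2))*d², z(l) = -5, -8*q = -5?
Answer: √3898/3 ≈ 20.811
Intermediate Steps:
q = 5/8 (q = -⅛*(-5) = 5/8 ≈ 0.62500)
w(n) = 5/8
Q(d) = -1 + d²*(5/8 + 2*d/(2 + d))/6 (Q(d) = -1 + ((5/8 + (d + d)/(d + 2))*d²)/6 = -1 + ((5/8 + (2*d)/(2 + d))*d²)/6 = -1 + ((5/8 + 2*d/(2 + d))*d²)/6 = -1 + (d²*(5/8 + 2*d/(2 + d)))/6 = -1 + d²*(5/8 + 2*d/(2 + d))/6)
√(Q(z(3) - 3) + 399) = √((-96 - 48*(-5 - 3) + 10*(-5 - 3)² + 21*(-5 - 3)³)/(48*(2 + (-5 - 3))) + 399) = √((-96 - 48*(-8) + 10*(-8)² + 21*(-8)³)/(48*(2 - 8)) + 399) = √((1/48)*(-96 + 384 + 10*64 + 21*(-512))/(-6) + 399) = √((1/48)*(-⅙)*(-96 + 384 + 640 - 10752) + 399) = √((1/48)*(-⅙)*(-9824) + 399) = √(307/9 + 399) = √(3898/9) = √3898/3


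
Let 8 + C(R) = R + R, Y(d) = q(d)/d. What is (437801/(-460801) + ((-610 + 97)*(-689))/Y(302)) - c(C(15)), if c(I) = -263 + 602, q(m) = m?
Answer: 162716689717/460801 ≈ 3.5312e+5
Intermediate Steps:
Y(d) = 1 (Y(d) = d/d = 1)
C(R) = -8 + 2*R (C(R) = -8 + (R + R) = -8 + 2*R)
c(I) = 339
(437801/(-460801) + ((-610 + 97)*(-689))/Y(302)) - c(C(15)) = (437801/(-460801) + ((-610 + 97)*(-689))/1) - 1*339 = (437801*(-1/460801) - 513*(-689)*1) - 339 = (-437801/460801 + 353457*1) - 339 = (-437801/460801 + 353457) - 339 = 162872901256/460801 - 339 = 162716689717/460801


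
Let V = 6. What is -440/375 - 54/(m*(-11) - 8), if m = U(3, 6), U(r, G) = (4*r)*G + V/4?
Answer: -135604/122475 ≈ -1.1072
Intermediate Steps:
U(r, G) = 3/2 + 4*G*r (U(r, G) = (4*r)*G + 6/4 = 4*G*r + 6*(¼) = 4*G*r + 3/2 = 3/2 + 4*G*r)
m = 147/2 (m = 3/2 + 4*6*3 = 3/2 + 72 = 147/2 ≈ 73.500)
-440/375 - 54/(m*(-11) - 8) = -440/375 - 54/((147/2)*(-11) - 8) = -440*1/375 - 54/(-1617/2 - 8) = -88/75 - 54/(-1633/2) = -88/75 - 54*(-2/1633) = -88/75 + 108/1633 = -135604/122475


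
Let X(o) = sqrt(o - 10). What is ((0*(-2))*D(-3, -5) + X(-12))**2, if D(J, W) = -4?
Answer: -22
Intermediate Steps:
X(o) = sqrt(-10 + o)
((0*(-2))*D(-3, -5) + X(-12))**2 = ((0*(-2))*(-4) + sqrt(-10 - 12))**2 = (0*(-4) + sqrt(-22))**2 = (0 + I*sqrt(22))**2 = (I*sqrt(22))**2 = -22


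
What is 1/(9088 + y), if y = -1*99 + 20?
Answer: 1/9009 ≈ 0.00011100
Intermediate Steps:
y = -79 (y = -99 + 20 = -79)
1/(9088 + y) = 1/(9088 - 79) = 1/9009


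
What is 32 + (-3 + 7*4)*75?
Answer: 1907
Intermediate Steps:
32 + (-3 + 7*4)*75 = 32 + (-3 + 28)*75 = 32 + 25*75 = 32 + 1875 = 1907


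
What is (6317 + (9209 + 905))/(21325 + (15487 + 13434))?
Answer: 16431/50246 ≈ 0.32701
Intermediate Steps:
(6317 + (9209 + 905))/(21325 + (15487 + 13434)) = (6317 + 10114)/(21325 + 28921) = 16431/50246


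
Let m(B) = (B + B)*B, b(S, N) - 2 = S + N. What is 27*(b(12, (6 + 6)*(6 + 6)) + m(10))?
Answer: 9666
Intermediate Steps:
b(S, N) = 2 + N + S (b(S, N) = 2 + (S + N) = 2 + (N + S) = 2 + N + S)
m(B) = 2*B² (m(B) = (2*B)*B = 2*B²)
27*(b(12, (6 + 6)*(6 + 6)) + m(10)) = 27*((2 + (6 + 6)*(6 + 6) + 12) + 2*10²) = 27*((2 + 12*12 + 12) + 2*100) = 27*((2 + 144 + 12) + 200) = 27*(158 + 200) = 27*358 = 9666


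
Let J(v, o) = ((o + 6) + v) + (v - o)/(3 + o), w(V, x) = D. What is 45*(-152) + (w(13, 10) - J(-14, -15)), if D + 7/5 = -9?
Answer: -409639/60 ≈ -6827.3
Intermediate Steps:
D = -52/5 (D = -7/5 - 9 = -52/5 ≈ -10.400)
w(V, x) = -52/5
J(v, o) = 6 + o + v + (v - o)/(3 + o) (J(v, o) = ((6 + o) + v) + (v - o)/(3 + o) = (6 + o + v) + (v - o)/(3 + o) = 6 + o + v + (v - o)/(3 + o))
45*(-152) + (w(13, 10) - J(-14, -15)) = 45*(-152) + (-52/5 - (18 + (-15)² + 4*(-14) + 8*(-15) - 15*(-14))/(3 - 15)) = -6840 + (-52/5 - (18 + 225 - 56 - 120 + 210)/(-12)) = -6840 + (-52/5 - (-1)*277/12) = -6840 + (-52/5 - 1*(-277/12)) = -6840 + (-52/5 + 277/12) = -6840 + 761/60 = -409639/60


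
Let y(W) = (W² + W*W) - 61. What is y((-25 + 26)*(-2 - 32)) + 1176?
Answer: 3427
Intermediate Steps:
y(W) = -61 + 2*W² (y(W) = (W² + W²) - 61 = 2*W² - 61 = -61 + 2*W²)
y((-25 + 26)*(-2 - 32)) + 1176 = (-61 + 2*((-25 + 26)*(-2 - 32))²) + 1176 = (-61 + 2*(1*(-34))²) + 1176 = (-61 + 2*(-34)²) + 1176 = (-61 + 2*1156) + 1176 = (-61 + 2312) + 1176 = 2251 + 1176 = 3427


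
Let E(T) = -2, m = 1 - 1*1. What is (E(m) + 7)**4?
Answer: 625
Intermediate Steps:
m = 0 (m = 1 - 1 = 0)
(E(m) + 7)**4 = (-2 + 7)**4 = 5**4 = 625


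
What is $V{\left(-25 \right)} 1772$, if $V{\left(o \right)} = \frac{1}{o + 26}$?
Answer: $1772$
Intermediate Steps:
$V{\left(o \right)} = \frac{1}{26 + o}$
$V{\left(-25 \right)} 1772 = \frac{1}{26 - 25} \cdot 1772 = 1^{-1} \cdot 1772 = 1 \cdot 1772 = 1772$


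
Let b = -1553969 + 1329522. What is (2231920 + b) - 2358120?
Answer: -350647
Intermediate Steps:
b = -224447
(2231920 + b) - 2358120 = (2231920 - 224447) - 2358120 = 2007473 - 2358120 = -350647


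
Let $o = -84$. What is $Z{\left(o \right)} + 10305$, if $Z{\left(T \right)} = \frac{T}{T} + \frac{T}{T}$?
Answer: $10307$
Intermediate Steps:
$Z{\left(T \right)} = 2$ ($Z{\left(T \right)} = 1 + 1 = 2$)
$Z{\left(o \right)} + 10305 = 2 + 10305 = 10307$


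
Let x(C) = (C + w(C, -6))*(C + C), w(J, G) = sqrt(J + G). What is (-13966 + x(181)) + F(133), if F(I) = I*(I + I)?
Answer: 86934 + 1810*sqrt(7) ≈ 91723.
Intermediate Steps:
F(I) = 2*I**2 (F(I) = I*(2*I) = 2*I**2)
w(J, G) = sqrt(G + J)
x(C) = 2*C*(C + sqrt(-6 + C)) (x(C) = (C + sqrt(-6 + C))*(C + C) = (C + sqrt(-6 + C))*(2*C) = 2*C*(C + sqrt(-6 + C)))
(-13966 + x(181)) + F(133) = (-13966 + 2*181*(181 + sqrt(-6 + 181))) + 2*133**2 = (-13966 + 2*181*(181 + sqrt(175))) + 2*17689 = (-13966 + 2*181*(181 + 5*sqrt(7))) + 35378 = (-13966 + (65522 + 1810*sqrt(7))) + 35378 = (51556 + 1810*sqrt(7)) + 35378 = 86934 + 1810*sqrt(7)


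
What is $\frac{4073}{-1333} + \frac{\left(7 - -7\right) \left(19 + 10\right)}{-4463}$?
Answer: $- \frac{18718997}{5949179} \approx -3.1465$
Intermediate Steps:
$\frac{4073}{-1333} + \frac{\left(7 - -7\right) \left(19 + 10\right)}{-4463} = 4073 \left(- \frac{1}{1333}\right) + \left(7 + 7\right) 29 \left(- \frac{1}{4463}\right) = - \frac{4073}{1333} + 14 \cdot 29 \left(- \frac{1}{4463}\right) = - \frac{4073}{1333} + 406 \left(- \frac{1}{4463}\right) = - \frac{4073}{1333} - \frac{406}{4463} = - \frac{18718997}{5949179}$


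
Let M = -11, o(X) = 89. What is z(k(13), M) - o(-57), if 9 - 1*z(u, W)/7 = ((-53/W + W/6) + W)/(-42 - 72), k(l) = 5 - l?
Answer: -199327/7524 ≈ -26.492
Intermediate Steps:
z(u, W) = 63 - 371/(114*W) + 49*W/684 (z(u, W) = 63 - 7*((-53/W + W/6) + W)/(-42 - 72) = 63 - 7*((-53/W + W*(⅙)) + W)/(-114) = 63 - 7*((-53/W + W/6) + W)*(-1)/114 = 63 - 7*(-53/W + 7*W/6)*(-1)/114 = 63 - 7*(-7*W/684 + 53/(114*W)) = 63 + (-371/(114*W) + 49*W/684) = 63 - 371/(114*W) + 49*W/684)
z(k(13), M) - o(-57) = (63 - 371/114/(-11) + (49/684)*(-11)) - 1*89 = (63 - 371/114*(-1/11) - 539/684) - 89 = (63 + 371/1254 - 539/684) - 89 = 470309/7524 - 89 = -199327/7524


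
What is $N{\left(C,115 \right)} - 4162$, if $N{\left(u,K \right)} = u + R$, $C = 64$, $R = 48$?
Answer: $-4050$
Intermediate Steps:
$N{\left(u,K \right)} = 48 + u$ ($N{\left(u,K \right)} = u + 48 = 48 + u$)
$N{\left(C,115 \right)} - 4162 = \left(48 + 64\right) - 4162 = 112 - 4162 = -4050$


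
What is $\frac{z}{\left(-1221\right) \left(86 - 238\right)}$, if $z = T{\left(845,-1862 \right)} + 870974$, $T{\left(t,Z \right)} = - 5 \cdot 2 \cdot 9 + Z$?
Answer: $\frac{693}{148} \approx 4.6824$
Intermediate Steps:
$T{\left(t,Z \right)} = -90 + Z$ ($T{\left(t,Z \right)} = \left(-5\right) 18 + Z = -90 + Z$)
$z = 869022$ ($z = \left(-90 - 1862\right) + 870974 = -1952 + 870974 = 869022$)
$\frac{z}{\left(-1221\right) \left(86 - 238\right)} = \frac{869022}{\left(-1221\right) \left(86 - 238\right)} = \frac{869022}{\left(-1221\right) \left(-152\right)} = \frac{869022}{185592} = 869022 \cdot \frac{1}{185592} = \frac{693}{148}$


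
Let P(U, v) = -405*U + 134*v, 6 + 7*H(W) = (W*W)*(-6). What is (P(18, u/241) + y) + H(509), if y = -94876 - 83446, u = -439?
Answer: -688171798/1687 ≈ -4.0793e+5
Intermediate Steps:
H(W) = -6/7 - 6*W²/7 (H(W) = -6/7 + ((W*W)*(-6))/7 = -6/7 + (W²*(-6))/7 = -6/7 + (-6*W²)/7 = -6/7 - 6*W²/7)
y = -178322
(P(18, u/241) + y) + H(509) = ((-405*18 + 134*(-439/241)) - 178322) + (-6/7 - 6/7*509²) = ((-7290 + 134*(-439*1/241)) - 178322) + (-6/7 - 6/7*259081) = ((-7290 + 134*(-439/241)) - 178322) + (-6/7 - 1554486/7) = ((-7290 - 58826/241) - 178322) - 1554492/7 = (-1815716/241 - 178322) - 1554492/7 = -44791318/241 - 1554492/7 = -688171798/1687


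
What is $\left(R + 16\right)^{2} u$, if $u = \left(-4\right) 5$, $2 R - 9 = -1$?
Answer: $-8000$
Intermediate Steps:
$R = 4$ ($R = \frac{9}{2} + \frac{1}{2} \left(-1\right) = \frac{9}{2} - \frac{1}{2} = 4$)
$u = -20$
$\left(R + 16\right)^{2} u = \left(4 + 16\right)^{2} \left(-20\right) = 20^{2} \left(-20\right) = 400 \left(-20\right) = -8000$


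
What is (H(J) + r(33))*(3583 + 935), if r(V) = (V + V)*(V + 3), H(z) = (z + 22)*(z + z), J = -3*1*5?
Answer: 9785988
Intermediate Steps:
J = -15 (J = -3*5 = -15)
H(z) = 2*z*(22 + z) (H(z) = (22 + z)*(2*z) = 2*z*(22 + z))
r(V) = 2*V*(3 + V) (r(V) = (2*V)*(3 + V) = 2*V*(3 + V))
(H(J) + r(33))*(3583 + 935) = (2*(-15)*(22 - 15) + 2*33*(3 + 33))*(3583 + 935) = (2*(-15)*7 + 2*33*36)*4518 = (-210 + 2376)*4518 = 2166*4518 = 9785988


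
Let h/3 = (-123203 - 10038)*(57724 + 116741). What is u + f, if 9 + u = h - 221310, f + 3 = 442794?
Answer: -69737451723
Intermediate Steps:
f = 442791 (f = -3 + 442794 = 442791)
h = -69737673195 (h = 3*((-123203 - 10038)*(57724 + 116741)) = 3*(-133241*174465) = 3*(-23245891065) = -69737673195)
u = -69737894514 (u = -9 + (-69737673195 - 221310) = -9 - 69737894505 = -69737894514)
u + f = -69737894514 + 442791 = -69737451723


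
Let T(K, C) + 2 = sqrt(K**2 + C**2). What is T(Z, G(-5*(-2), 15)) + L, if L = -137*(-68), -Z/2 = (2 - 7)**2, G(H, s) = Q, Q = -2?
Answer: 9314 + 2*sqrt(626) ≈ 9364.0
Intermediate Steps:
G(H, s) = -2
Z = -50 (Z = -2*(2 - 7)**2 = -2*(-5)**2 = -2*25 = -50)
L = 9316
T(K, C) = -2 + sqrt(C**2 + K**2) (T(K, C) = -2 + sqrt(K**2 + C**2) = -2 + sqrt(C**2 + K**2))
T(Z, G(-5*(-2), 15)) + L = (-2 + sqrt((-2)**2 + (-50)**2)) + 9316 = (-2 + sqrt(4 + 2500)) + 9316 = (-2 + sqrt(2504)) + 9316 = (-2 + 2*sqrt(626)) + 9316 = 9314 + 2*sqrt(626)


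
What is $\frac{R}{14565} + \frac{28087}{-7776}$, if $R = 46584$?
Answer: $- \frac{15616657}{37752480} \approx -0.41366$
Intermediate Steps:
$\frac{R}{14565} + \frac{28087}{-7776} = \frac{46584}{14565} + \frac{28087}{-7776} = 46584 \cdot \frac{1}{14565} + 28087 \left(- \frac{1}{7776}\right) = \frac{15528}{4855} - \frac{28087}{7776} = - \frac{15616657}{37752480}$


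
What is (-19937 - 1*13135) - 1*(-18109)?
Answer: -14963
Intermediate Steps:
(-19937 - 1*13135) - 1*(-18109) = (-19937 - 13135) + 18109 = -33072 + 18109 = -14963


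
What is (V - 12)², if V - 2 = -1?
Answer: 121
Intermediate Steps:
V = 1 (V = 2 - 1 = 1)
(V - 12)² = (1 - 12)² = (-11)² = 121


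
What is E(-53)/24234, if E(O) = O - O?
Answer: 0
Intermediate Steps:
E(O) = 0
E(-53)/24234 = 0/24234 = 0*(1/24234) = 0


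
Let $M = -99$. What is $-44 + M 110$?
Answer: $-10934$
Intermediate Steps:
$-44 + M 110 = -44 - 10890 = -10934$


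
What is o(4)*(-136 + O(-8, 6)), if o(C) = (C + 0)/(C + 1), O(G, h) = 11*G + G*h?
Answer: -1088/5 ≈ -217.60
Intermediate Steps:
o(C) = C/(1 + C)
o(4)*(-136 + O(-8, 6)) = (4/(1 + 4))*(-136 - 8*(11 + 6)) = (4/5)*(-136 - 8*17) = (4*(1/5))*(-136 - 136) = (4/5)*(-272) = -1088/5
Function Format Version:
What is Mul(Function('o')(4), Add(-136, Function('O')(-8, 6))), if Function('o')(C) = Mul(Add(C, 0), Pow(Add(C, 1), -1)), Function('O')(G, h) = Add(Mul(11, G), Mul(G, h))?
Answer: Rational(-1088, 5) ≈ -217.60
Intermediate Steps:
Function('o')(C) = Mul(C, Pow(Add(1, C), -1))
Mul(Function('o')(4), Add(-136, Function('O')(-8, 6))) = Mul(Mul(4, Pow(Add(1, 4), -1)), Add(-136, Mul(-8, Add(11, 6)))) = Mul(Mul(4, Pow(5, -1)), Add(-136, Mul(-8, 17))) = Mul(Mul(4, Rational(1, 5)), Add(-136, -136)) = Mul(Rational(4, 5), -272) = Rational(-1088, 5)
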